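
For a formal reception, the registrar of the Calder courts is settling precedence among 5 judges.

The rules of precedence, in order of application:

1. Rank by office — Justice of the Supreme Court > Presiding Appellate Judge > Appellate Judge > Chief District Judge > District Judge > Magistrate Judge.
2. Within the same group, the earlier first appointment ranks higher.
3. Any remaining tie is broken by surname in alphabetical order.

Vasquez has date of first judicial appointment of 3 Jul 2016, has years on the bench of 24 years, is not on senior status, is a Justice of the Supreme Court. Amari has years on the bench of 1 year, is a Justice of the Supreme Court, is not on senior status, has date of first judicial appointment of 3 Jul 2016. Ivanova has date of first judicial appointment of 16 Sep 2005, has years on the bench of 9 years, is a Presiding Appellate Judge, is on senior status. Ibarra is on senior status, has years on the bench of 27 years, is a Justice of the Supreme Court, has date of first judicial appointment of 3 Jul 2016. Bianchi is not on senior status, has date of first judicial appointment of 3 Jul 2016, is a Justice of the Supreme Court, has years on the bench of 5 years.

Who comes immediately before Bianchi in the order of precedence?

By office: Amari, Bianchi, Ibarra and Vasquez (Justice of the Supreme Court); then Ivanova (Presiding Appellate Judge).
Amari, Bianchi, Ibarra and Vasquez all have date of first judicial appointment 3 Jul 2016, so the next rule applies.
Among Amari, Bianchi, Ibarra and Vasquez, alphabetically by surname: Amari before Bianchi before Ibarra before Vasquez.
Order: Amari, Bianchi, Ibarra, Vasquez, Ivanova.

Amari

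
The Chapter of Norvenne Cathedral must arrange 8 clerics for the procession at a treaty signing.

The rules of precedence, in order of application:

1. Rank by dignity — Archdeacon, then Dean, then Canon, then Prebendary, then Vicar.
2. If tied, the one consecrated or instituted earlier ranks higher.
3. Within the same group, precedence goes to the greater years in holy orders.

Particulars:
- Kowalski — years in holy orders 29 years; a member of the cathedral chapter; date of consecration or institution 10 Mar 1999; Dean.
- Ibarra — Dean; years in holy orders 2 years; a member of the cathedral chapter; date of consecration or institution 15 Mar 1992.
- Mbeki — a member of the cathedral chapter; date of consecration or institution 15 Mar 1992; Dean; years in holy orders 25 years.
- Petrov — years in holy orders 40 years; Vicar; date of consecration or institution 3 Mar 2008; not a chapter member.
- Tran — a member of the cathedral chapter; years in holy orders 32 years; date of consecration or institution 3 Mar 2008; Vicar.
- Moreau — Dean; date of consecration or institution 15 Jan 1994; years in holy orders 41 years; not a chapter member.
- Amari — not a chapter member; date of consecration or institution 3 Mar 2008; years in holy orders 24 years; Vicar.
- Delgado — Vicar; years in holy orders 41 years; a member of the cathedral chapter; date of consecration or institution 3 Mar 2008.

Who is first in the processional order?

By dignity: Mbeki, Ibarra, Moreau and Kowalski (Dean); then Delgado, Petrov, Tran and Amari (Vicar).
Among Mbeki, Ibarra, Moreau and Kowalski, by date of consecration or institution (earlier first): Mbeki and Ibarra (15 Mar 1992) before Moreau (15 Jan 1994) before Kowalski (10 Mar 1999).
Among Mbeki and Ibarra, by years in holy orders (higher first): Mbeki (25 years) before Ibarra (2 years).
Delgado, Petrov, Tran and Amari all have date of consecration or institution 3 Mar 2008, so the next rule applies.
Among Delgado, Petrov, Tran and Amari, by years in holy orders (higher first): Delgado (41 years) before Petrov (40 years) before Tran (32 years) before Amari (24 years).
Order: Mbeki, Ibarra, Moreau, Kowalski, Delgado, Petrov, Tran, Amari.

Mbeki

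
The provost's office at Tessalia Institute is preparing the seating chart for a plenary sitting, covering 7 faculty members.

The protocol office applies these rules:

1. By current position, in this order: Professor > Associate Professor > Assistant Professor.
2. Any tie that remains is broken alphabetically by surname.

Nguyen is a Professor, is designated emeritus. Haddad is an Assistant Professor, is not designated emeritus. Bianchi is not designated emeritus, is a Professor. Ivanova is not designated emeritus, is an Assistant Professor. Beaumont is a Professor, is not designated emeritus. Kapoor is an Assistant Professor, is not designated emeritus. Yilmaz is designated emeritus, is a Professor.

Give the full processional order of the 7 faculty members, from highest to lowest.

Beaumont, Bianchi, Nguyen, Yilmaz, Haddad, Ivanova, Kapoor

By current position: Beaumont, Bianchi, Nguyen and Yilmaz (Professor); then Haddad, Ivanova and Kapoor (Assistant Professor).
Among Beaumont, Bianchi, Nguyen and Yilmaz, alphabetically by surname: Beaumont before Bianchi before Nguyen before Yilmaz.
Among Haddad, Ivanova and Kapoor, alphabetically by surname: Haddad before Ivanova before Kapoor.
Full order: Beaumont, Bianchi, Nguyen, Yilmaz, Haddad, Ivanova, Kapoor.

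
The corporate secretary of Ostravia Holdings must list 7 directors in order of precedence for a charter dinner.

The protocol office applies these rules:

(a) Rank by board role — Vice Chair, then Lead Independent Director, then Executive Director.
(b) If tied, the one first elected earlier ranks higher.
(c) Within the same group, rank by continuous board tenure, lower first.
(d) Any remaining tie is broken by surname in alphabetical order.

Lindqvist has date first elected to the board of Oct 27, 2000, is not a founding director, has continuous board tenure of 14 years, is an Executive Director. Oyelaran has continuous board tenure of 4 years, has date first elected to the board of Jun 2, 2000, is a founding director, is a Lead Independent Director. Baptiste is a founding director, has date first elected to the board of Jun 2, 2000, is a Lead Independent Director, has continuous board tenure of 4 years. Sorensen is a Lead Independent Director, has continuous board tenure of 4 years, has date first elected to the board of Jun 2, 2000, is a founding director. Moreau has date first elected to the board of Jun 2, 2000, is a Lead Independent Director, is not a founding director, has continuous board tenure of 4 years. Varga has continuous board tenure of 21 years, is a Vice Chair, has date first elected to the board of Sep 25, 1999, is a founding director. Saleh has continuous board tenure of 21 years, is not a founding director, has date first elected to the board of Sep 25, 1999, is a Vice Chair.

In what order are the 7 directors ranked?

Saleh, Varga, Baptiste, Moreau, Oyelaran, Sorensen, Lindqvist

By board role: Saleh and Varga (Vice Chair); then Baptiste, Moreau, Oyelaran and Sorensen (Lead Independent Director); then Lindqvist (Executive Director).
Saleh and Varga both have date first elected to the board Sep 25, 1999, so the next rule applies.
Saleh and Varga both have continuous board tenure 21 years, so the next rule applies.
Among Saleh and Varga, alphabetically by surname: Saleh before Varga.
Baptiste, Moreau, Oyelaran and Sorensen all have date first elected to the board Jun 2, 2000, so the next rule applies.
Baptiste, Moreau, Oyelaran and Sorensen all have continuous board tenure 4 years, so the next rule applies.
Among Baptiste, Moreau, Oyelaran and Sorensen, alphabetically by surname: Baptiste before Moreau before Oyelaran before Sorensen.
Full order: Saleh, Varga, Baptiste, Moreau, Oyelaran, Sorensen, Lindqvist.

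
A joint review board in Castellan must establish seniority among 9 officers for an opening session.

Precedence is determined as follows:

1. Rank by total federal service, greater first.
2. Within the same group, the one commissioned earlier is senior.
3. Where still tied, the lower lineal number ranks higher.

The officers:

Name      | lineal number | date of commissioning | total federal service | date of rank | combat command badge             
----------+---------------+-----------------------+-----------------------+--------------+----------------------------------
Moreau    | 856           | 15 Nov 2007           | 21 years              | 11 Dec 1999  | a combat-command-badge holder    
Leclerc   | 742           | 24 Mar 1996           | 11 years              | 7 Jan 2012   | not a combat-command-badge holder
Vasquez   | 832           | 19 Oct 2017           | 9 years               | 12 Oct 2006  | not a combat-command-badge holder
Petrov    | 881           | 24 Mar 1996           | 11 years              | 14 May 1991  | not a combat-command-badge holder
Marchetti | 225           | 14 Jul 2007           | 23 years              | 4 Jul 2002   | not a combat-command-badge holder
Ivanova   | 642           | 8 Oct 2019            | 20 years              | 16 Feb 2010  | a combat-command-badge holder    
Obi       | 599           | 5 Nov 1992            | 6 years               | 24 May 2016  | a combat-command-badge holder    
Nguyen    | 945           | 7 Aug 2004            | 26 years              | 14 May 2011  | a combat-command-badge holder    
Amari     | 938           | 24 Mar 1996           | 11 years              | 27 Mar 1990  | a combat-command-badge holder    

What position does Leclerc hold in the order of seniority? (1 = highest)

By total federal service (higher first): Nguyen (26 years); then Marchetti (23 years); then Moreau (21 years); then Ivanova (20 years); then Leclerc, Petrov and Amari (each 11 years); then Vasquez (9 years); then Obi (6 years).
Leclerc, Petrov and Amari all have date of commissioning 24 Mar 1996, so the next rule applies.
Among Leclerc, Petrov and Amari, by lineal number (lower first): Leclerc (742) before Petrov (881) before Amari (938).
Order: Nguyen, Marchetti, Moreau, Ivanova, Leclerc, Petrov, Amari, Vasquez, Obi. So position 5.

5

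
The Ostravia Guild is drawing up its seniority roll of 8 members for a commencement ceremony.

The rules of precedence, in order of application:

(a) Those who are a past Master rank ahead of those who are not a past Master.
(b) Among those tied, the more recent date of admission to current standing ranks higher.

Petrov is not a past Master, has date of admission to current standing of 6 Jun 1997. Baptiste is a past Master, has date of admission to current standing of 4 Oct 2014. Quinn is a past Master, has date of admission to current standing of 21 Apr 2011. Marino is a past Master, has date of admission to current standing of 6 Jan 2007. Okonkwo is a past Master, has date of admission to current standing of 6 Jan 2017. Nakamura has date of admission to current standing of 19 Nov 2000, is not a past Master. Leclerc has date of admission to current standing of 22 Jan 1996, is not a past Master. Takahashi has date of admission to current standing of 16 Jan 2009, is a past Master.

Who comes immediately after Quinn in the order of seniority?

Takahashi

By the first rule: Okonkwo, Baptiste, Quinn, Takahashi and Marino (each a past Master); then Nakamura, Petrov and Leclerc (each not a past Master).
Among Okonkwo, Baptiste, Quinn, Takahashi and Marino, by date of admission to current standing (later first): Okonkwo (6 Jan 2017) before Baptiste (4 Oct 2014) before Quinn (21 Apr 2011) before Takahashi (16 Jan 2009) before Marino (6 Jan 2007).
Among Nakamura, Petrov and Leclerc, by date of admission to current standing (later first): Nakamura (19 Nov 2000) before Petrov (6 Jun 1997) before Leclerc (22 Jan 1996).
Order: Okonkwo, Baptiste, Quinn, Takahashi, Marino, Nakamura, Petrov, Leclerc.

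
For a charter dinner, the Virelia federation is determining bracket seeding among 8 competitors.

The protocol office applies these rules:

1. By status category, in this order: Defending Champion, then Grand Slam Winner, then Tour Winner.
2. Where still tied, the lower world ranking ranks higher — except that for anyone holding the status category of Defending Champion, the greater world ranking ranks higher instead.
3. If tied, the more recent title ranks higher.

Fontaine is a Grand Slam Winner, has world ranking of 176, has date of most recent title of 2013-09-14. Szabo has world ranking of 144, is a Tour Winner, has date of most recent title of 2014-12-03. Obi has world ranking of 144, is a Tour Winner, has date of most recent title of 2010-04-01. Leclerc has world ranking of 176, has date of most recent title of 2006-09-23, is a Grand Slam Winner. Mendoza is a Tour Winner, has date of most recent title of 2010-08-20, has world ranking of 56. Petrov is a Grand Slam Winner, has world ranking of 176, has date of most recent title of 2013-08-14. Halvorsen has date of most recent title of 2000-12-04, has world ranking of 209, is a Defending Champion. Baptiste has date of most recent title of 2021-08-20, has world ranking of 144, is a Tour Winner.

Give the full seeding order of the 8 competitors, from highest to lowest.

By status category: Halvorsen (Defending Champion); then Fontaine, Petrov and Leclerc (Grand Slam Winner); then Mendoza, Baptiste, Szabo and Obi (Tour Winner).
Fontaine, Petrov and Leclerc all have world ranking 176, so the next rule applies.
Among Fontaine, Petrov and Leclerc, by date of most recent title (later first): Fontaine (2013-09-14) before Petrov (2013-08-14) before Leclerc (2006-09-23).
Among Mendoza, Baptiste, Szabo and Obi, by world ranking (lower first): Mendoza (56) before Baptiste, Szabo and Obi (144).
Among Baptiste, Szabo and Obi, by date of most recent title (later first): Baptiste (2021-08-20) before Szabo (2014-12-03) before Obi (2010-04-01).
Full order: Halvorsen, Fontaine, Petrov, Leclerc, Mendoza, Baptiste, Szabo, Obi.

Halvorsen, Fontaine, Petrov, Leclerc, Mendoza, Baptiste, Szabo, Obi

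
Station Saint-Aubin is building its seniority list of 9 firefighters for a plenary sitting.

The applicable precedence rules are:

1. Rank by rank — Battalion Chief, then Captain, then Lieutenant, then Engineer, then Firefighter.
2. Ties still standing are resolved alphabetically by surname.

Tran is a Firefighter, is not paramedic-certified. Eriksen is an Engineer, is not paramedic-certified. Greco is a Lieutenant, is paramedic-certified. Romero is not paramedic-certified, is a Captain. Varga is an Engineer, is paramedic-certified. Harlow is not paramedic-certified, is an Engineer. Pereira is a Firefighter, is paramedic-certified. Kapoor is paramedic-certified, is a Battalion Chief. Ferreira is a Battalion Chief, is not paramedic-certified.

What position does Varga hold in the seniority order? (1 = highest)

By rank: Ferreira and Kapoor (Battalion Chief); then Romero (Captain); then Greco (Lieutenant); then Eriksen, Harlow and Varga (Engineer); then Pereira and Tran (Firefighter).
Among Ferreira and Kapoor, alphabetically by surname: Ferreira before Kapoor.
Among Eriksen, Harlow and Varga, alphabetically by surname: Eriksen before Harlow before Varga.
Among Pereira and Tran, alphabetically by surname: Pereira before Tran.
Order: Ferreira, Kapoor, Romero, Greco, Eriksen, Harlow, Varga, Pereira, Tran. So position 7.

7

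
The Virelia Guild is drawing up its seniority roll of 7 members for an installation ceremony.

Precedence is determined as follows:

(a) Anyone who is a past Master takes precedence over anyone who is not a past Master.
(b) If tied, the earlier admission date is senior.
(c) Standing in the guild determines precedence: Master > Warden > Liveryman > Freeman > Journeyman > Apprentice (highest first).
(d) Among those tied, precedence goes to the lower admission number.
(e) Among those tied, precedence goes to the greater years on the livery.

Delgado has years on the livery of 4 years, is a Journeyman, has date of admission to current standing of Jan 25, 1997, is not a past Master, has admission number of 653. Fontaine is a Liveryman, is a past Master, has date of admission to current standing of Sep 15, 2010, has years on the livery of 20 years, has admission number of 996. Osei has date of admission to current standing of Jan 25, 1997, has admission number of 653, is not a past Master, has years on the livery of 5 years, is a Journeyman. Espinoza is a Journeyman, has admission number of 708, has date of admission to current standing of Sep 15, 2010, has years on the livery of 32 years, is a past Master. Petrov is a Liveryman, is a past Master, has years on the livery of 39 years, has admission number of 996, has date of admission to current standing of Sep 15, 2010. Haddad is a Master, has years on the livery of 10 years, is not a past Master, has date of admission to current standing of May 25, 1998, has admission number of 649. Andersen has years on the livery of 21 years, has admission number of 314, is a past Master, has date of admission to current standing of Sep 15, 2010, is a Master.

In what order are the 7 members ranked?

By the first rule: Andersen, Petrov, Fontaine and Espinoza (each a past Master); then Osei, Delgado and Haddad (each not a past Master).
Andersen, Petrov, Fontaine and Espinoza all have date of admission to current standing Sep 15, 2010, so the next rule applies.
Among Andersen, Petrov, Fontaine and Espinoza, by standing in the guild: Andersen (Master) before Petrov and Fontaine (Liveryman) before Espinoza (Journeyman).
Petrov and Fontaine both have admission number 996, so the next rule applies.
Among Petrov and Fontaine, by years on the livery (higher first): Petrov (39 years) before Fontaine (20 years).
Among Osei, Delgado and Haddad, by date of admission to current standing (earlier first): Osei and Delgado (Jan 25, 1997) before Haddad (May 25, 1998).
Osei and Delgado are each Journeyman, so the next rule applies.
Osei and Delgado both have admission number 653, so the next rule applies.
Among Osei and Delgado, by years on the livery (higher first): Osei (5 years) before Delgado (4 years).
Full order: Andersen, Petrov, Fontaine, Espinoza, Osei, Delgado, Haddad.

Andersen, Petrov, Fontaine, Espinoza, Osei, Delgado, Haddad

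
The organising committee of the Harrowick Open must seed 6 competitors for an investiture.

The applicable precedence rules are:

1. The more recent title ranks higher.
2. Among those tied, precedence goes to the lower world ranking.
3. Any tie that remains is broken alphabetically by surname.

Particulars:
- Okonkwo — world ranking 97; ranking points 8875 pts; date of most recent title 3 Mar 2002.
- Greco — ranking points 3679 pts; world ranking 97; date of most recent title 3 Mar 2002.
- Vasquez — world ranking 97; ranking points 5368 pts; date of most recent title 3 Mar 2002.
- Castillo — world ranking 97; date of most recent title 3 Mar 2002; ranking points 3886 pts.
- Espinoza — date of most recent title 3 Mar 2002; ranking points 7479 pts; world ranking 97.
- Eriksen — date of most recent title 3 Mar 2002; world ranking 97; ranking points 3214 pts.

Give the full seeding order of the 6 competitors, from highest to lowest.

By date of most recent title (later first): Castillo, Eriksen, Espinoza, Greco, Okonkwo and Vasquez (each 3 Mar 2002).
Castillo, Eriksen, Espinoza, Greco, Okonkwo and Vasquez all have world ranking 97, so the next rule applies.
Among Castillo, Eriksen, Espinoza, Greco, Okonkwo and Vasquez, alphabetically by surname: Castillo before Eriksen before Espinoza before Greco before Okonkwo before Vasquez.
Full order: Castillo, Eriksen, Espinoza, Greco, Okonkwo, Vasquez.

Castillo, Eriksen, Espinoza, Greco, Okonkwo, Vasquez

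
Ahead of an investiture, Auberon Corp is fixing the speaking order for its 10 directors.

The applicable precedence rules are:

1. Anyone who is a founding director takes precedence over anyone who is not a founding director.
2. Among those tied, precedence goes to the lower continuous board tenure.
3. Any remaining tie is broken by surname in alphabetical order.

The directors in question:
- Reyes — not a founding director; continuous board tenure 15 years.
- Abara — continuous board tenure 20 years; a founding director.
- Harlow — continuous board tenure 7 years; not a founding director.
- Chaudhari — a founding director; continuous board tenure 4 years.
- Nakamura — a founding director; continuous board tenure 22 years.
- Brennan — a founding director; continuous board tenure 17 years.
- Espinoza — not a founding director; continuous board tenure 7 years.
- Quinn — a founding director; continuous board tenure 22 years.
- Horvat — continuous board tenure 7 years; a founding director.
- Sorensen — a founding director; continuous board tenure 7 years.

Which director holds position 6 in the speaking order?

By the first rule: Chaudhari, Horvat, Sorensen, Brennan, Abara, Nakamura and Quinn (each a founding director); then Espinoza, Harlow and Reyes (each not a founding director).
Among Chaudhari, Horvat, Sorensen, Brennan, Abara, Nakamura and Quinn, by continuous board tenure (lower first): Chaudhari (4 years) before Horvat and Sorensen (7 years) before Brennan (17 years) before Abara (20 years) before Nakamura and Quinn (22 years).
Among Horvat and Sorensen, alphabetically by surname: Horvat before Sorensen.
Among Nakamura and Quinn, alphabetically by surname: Nakamura before Quinn.
Among Espinoza, Harlow and Reyes, by continuous board tenure (lower first): Espinoza and Harlow (7 years) before Reyes (15 years).
Among Espinoza and Harlow, alphabetically by surname: Espinoza before Harlow.
Order: Chaudhari, Horvat, Sorensen, Brennan, Abara, Nakamura, Quinn, Espinoza, Harlow, Reyes.

Nakamura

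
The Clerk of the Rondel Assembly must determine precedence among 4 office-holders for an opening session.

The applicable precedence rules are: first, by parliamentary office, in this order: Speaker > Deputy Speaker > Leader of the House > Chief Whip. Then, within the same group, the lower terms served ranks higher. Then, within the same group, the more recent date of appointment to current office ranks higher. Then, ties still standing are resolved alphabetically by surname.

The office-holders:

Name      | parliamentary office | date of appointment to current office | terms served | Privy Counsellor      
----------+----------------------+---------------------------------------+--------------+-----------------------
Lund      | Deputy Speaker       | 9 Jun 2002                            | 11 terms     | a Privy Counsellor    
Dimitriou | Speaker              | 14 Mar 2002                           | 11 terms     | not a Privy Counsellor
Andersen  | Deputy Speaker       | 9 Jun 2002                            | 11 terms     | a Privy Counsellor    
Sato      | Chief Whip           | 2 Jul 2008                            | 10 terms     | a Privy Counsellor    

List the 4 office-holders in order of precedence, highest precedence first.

By parliamentary office: Dimitriou (Speaker); then Andersen and Lund (Deputy Speaker); then Sato (Chief Whip).
Andersen and Lund both have terms served 11 terms, so the next rule applies.
Andersen and Lund both have date of appointment to current office 9 Jun 2002, so the next rule applies.
Among Andersen and Lund, alphabetically by surname: Andersen before Lund.
Full order: Dimitriou, Andersen, Lund, Sato.

Dimitriou, Andersen, Lund, Sato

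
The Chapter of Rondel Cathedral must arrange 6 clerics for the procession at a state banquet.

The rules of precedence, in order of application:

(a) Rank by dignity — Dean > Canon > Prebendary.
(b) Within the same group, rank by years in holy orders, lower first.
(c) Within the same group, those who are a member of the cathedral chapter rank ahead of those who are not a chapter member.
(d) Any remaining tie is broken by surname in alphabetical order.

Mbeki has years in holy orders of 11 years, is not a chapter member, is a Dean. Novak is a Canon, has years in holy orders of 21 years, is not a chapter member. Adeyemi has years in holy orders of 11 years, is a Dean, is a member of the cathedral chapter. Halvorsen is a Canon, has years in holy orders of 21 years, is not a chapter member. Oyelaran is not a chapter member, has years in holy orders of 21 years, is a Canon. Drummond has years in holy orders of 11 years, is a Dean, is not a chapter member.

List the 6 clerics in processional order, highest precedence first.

By dignity: Adeyemi, Drummond and Mbeki (Dean); then Halvorsen, Novak and Oyelaran (Canon).
Adeyemi, Drummond and Mbeki all have years in holy orders 11 years, so the next rule applies.
Among Adeyemi, Drummond and Mbeki, a member of the cathedral chapter before not a chapter member: Adeyemi (a member of the cathedral chapter) before Drummond and Mbeki (not a chapter member).
Among Drummond and Mbeki, alphabetically by surname: Drummond before Mbeki.
Halvorsen, Novak and Oyelaran all have years in holy orders 21 years, so the next rule applies.
Halvorsen, Novak and Oyelaran are each not a chapter member, so the next rule applies.
Among Halvorsen, Novak and Oyelaran, alphabetically by surname: Halvorsen before Novak before Oyelaran.
Full order: Adeyemi, Drummond, Mbeki, Halvorsen, Novak, Oyelaran.

Adeyemi, Drummond, Mbeki, Halvorsen, Novak, Oyelaran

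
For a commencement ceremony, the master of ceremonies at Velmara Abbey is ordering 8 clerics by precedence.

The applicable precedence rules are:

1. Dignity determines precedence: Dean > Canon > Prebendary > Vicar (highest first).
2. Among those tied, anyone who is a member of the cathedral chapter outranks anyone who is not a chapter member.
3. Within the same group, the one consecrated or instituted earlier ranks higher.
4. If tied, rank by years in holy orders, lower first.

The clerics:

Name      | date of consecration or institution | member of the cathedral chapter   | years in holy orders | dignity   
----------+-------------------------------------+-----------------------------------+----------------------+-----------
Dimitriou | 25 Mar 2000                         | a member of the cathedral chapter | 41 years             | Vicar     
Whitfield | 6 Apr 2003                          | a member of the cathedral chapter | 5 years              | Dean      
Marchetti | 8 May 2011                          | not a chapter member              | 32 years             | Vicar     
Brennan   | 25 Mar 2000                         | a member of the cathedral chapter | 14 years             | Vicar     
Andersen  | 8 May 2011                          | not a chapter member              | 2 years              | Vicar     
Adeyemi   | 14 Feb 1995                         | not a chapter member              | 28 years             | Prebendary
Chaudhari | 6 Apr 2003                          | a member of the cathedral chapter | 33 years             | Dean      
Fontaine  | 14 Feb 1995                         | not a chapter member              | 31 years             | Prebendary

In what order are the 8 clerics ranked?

Whitfield, Chaudhari, Adeyemi, Fontaine, Brennan, Dimitriou, Andersen, Marchetti

By dignity: Whitfield and Chaudhari (Dean); then Adeyemi and Fontaine (Prebendary); then Brennan, Dimitriou, Andersen and Marchetti (Vicar).
Whitfield and Chaudhari are each a member of the cathedral chapter, so the next rule applies.
Whitfield and Chaudhari both have date of consecration or institution 6 Apr 2003, so the next rule applies.
Among Whitfield and Chaudhari, by years in holy orders (lower first): Whitfield (5 years) before Chaudhari (33 years).
Adeyemi and Fontaine are each not a chapter member, so the next rule applies.
Adeyemi and Fontaine both have date of consecration or institution 14 Feb 1995, so the next rule applies.
Among Adeyemi and Fontaine, by years in holy orders (lower first): Adeyemi (28 years) before Fontaine (31 years).
Among Brennan, Dimitriou, Andersen and Marchetti, a member of the cathedral chapter before not a chapter member: Brennan and Dimitriou (a member of the cathedral chapter) before Andersen and Marchetti (not a chapter member).
Brennan and Dimitriou both have date of consecration or institution 25 Mar 2000, so the next rule applies.
Among Brennan and Dimitriou, by years in holy orders (lower first): Brennan (14 years) before Dimitriou (41 years).
Andersen and Marchetti both have date of consecration or institution 8 May 2011, so the next rule applies.
Among Andersen and Marchetti, by years in holy orders (lower first): Andersen (2 years) before Marchetti (32 years).
Full order: Whitfield, Chaudhari, Adeyemi, Fontaine, Brennan, Dimitriou, Andersen, Marchetti.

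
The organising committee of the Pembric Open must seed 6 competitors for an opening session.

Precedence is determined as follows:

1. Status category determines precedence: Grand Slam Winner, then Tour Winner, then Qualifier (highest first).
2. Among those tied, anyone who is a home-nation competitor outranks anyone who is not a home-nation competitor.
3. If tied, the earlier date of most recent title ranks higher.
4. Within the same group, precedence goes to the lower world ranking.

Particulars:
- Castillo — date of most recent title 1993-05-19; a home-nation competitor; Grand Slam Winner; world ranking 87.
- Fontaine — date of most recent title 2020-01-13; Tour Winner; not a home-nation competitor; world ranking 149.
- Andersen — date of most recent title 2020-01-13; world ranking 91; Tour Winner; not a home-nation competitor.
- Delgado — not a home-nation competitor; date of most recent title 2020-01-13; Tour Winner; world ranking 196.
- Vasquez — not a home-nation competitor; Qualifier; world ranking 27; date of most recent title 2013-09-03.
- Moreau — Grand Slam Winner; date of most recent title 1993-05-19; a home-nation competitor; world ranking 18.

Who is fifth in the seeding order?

By status category: Moreau and Castillo (Grand Slam Winner); then Andersen, Fontaine and Delgado (Tour Winner); then Vasquez (Qualifier).
Moreau and Castillo are each a home-nation competitor, so the next rule applies.
Moreau and Castillo both have date of most recent title 1993-05-19, so the next rule applies.
Among Moreau and Castillo, by world ranking (lower first): Moreau (18) before Castillo (87).
Andersen, Fontaine and Delgado are each not a home-nation competitor, so the next rule applies.
Andersen, Fontaine and Delgado all have date of most recent title 2020-01-13, so the next rule applies.
Among Andersen, Fontaine and Delgado, by world ranking (lower first): Andersen (91) before Fontaine (149) before Delgado (196).
Order: Moreau, Castillo, Andersen, Fontaine, Delgado, Vasquez.

Delgado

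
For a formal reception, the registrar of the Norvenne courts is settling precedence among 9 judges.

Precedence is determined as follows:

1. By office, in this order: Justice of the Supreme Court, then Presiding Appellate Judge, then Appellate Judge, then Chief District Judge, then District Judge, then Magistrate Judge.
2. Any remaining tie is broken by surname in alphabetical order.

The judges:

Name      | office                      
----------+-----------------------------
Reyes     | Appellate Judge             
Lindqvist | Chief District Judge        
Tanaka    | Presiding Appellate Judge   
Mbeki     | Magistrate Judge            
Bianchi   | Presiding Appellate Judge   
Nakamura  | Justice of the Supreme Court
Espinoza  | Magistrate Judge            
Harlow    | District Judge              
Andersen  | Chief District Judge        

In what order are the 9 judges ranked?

Nakamura, Bianchi, Tanaka, Reyes, Andersen, Lindqvist, Harlow, Espinoza, Mbeki

By office: Nakamura (Justice of the Supreme Court); then Bianchi and Tanaka (Presiding Appellate Judge); then Reyes (Appellate Judge); then Andersen and Lindqvist (Chief District Judge); then Harlow (District Judge); then Espinoza and Mbeki (Magistrate Judge).
Among Bianchi and Tanaka, alphabetically by surname: Bianchi before Tanaka.
Among Andersen and Lindqvist, alphabetically by surname: Andersen before Lindqvist.
Among Espinoza and Mbeki, alphabetically by surname: Espinoza before Mbeki.
Full order: Nakamura, Bianchi, Tanaka, Reyes, Andersen, Lindqvist, Harlow, Espinoza, Mbeki.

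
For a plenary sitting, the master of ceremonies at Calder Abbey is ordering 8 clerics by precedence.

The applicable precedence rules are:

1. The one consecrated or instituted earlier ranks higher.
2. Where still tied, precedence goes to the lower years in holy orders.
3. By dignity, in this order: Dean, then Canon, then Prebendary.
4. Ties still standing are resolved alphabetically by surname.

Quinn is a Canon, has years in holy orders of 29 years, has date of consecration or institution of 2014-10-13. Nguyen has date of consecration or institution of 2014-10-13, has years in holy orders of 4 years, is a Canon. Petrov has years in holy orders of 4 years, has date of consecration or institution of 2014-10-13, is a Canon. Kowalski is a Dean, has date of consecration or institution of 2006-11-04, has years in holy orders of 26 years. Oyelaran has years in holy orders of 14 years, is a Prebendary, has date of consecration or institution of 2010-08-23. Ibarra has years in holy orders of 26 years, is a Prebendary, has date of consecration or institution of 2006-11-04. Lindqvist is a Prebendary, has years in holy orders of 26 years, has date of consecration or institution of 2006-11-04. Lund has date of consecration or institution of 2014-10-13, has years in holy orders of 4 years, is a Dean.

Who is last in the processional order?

Quinn

By date of consecration or institution (earlier first): Kowalski, Ibarra and Lindqvist (each 2006-11-04); then Oyelaran (2010-08-23); then Lund, Nguyen, Petrov and Quinn (each 2014-10-13).
Kowalski, Ibarra and Lindqvist all have years in holy orders 26 years, so the next rule applies.
Among Kowalski, Ibarra and Lindqvist, by dignity: Kowalski (Dean) before Ibarra and Lindqvist (Prebendary).
Among Ibarra and Lindqvist, alphabetically by surname: Ibarra before Lindqvist.
Among Lund, Nguyen, Petrov and Quinn, by years in holy orders (lower first): Lund, Nguyen and Petrov (4 years) before Quinn (29 years).
Among Lund, Nguyen and Petrov, by dignity: Lund (Dean) before Nguyen and Petrov (Canon).
Among Nguyen and Petrov, alphabetically by surname: Nguyen before Petrov.
Order: Kowalski, Ibarra, Lindqvist, Oyelaran, Lund, Nguyen, Petrov, Quinn.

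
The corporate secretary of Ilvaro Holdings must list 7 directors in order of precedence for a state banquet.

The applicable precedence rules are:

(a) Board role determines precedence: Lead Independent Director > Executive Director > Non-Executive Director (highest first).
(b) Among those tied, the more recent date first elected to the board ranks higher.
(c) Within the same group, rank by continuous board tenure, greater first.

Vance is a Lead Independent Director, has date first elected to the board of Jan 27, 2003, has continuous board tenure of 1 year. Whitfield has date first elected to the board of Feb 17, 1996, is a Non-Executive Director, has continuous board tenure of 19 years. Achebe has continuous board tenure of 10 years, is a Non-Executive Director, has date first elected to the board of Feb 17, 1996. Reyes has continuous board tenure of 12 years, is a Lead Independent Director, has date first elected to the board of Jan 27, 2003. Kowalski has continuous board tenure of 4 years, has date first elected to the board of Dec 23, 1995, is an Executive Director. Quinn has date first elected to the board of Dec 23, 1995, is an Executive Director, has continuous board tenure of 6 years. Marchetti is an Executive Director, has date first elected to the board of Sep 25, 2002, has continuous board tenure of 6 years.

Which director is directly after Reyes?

By board role: Reyes and Vance (Lead Independent Director); then Marchetti, Quinn and Kowalski (Executive Director); then Whitfield and Achebe (Non-Executive Director).
Reyes and Vance both have date first elected to the board Jan 27, 2003, so the next rule applies.
Among Reyes and Vance, by continuous board tenure (higher first): Reyes (12 years) before Vance (1 year).
Among Marchetti, Quinn and Kowalski, by date first elected to the board (later first): Marchetti (Sep 25, 2002) before Quinn and Kowalski (Dec 23, 1995).
Among Quinn and Kowalski, by continuous board tenure (higher first): Quinn (6 years) before Kowalski (4 years).
Whitfield and Achebe both have date first elected to the board Feb 17, 1996, so the next rule applies.
Among Whitfield and Achebe, by continuous board tenure (higher first): Whitfield (19 years) before Achebe (10 years).
Order: Reyes, Vance, Marchetti, Quinn, Kowalski, Whitfield, Achebe.

Vance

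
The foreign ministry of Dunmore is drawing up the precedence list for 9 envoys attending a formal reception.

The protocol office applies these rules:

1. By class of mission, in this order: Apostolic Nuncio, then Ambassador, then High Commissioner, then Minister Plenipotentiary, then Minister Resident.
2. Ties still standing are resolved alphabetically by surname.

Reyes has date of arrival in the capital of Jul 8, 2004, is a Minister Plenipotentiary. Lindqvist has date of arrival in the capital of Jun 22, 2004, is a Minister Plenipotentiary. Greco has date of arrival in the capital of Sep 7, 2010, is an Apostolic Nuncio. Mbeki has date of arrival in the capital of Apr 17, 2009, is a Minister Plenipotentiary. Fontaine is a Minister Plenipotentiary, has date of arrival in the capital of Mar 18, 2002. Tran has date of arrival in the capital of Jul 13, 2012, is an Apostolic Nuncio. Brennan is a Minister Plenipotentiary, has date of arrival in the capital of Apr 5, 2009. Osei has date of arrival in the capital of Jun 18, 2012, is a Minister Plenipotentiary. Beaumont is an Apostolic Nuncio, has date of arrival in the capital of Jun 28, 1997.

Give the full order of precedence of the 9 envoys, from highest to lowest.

By class of mission: Beaumont, Greco and Tran (Apostolic Nuncio); then Brennan, Fontaine, Lindqvist, Mbeki, Osei and Reyes (Minister Plenipotentiary).
Among Beaumont, Greco and Tran, alphabetically by surname: Beaumont before Greco before Tran.
Among Brennan, Fontaine, Lindqvist, Mbeki, Osei and Reyes, alphabetically by surname: Brennan before Fontaine before Lindqvist before Mbeki before Osei before Reyes.
Full order: Beaumont, Greco, Tran, Brennan, Fontaine, Lindqvist, Mbeki, Osei, Reyes.

Beaumont, Greco, Tran, Brennan, Fontaine, Lindqvist, Mbeki, Osei, Reyes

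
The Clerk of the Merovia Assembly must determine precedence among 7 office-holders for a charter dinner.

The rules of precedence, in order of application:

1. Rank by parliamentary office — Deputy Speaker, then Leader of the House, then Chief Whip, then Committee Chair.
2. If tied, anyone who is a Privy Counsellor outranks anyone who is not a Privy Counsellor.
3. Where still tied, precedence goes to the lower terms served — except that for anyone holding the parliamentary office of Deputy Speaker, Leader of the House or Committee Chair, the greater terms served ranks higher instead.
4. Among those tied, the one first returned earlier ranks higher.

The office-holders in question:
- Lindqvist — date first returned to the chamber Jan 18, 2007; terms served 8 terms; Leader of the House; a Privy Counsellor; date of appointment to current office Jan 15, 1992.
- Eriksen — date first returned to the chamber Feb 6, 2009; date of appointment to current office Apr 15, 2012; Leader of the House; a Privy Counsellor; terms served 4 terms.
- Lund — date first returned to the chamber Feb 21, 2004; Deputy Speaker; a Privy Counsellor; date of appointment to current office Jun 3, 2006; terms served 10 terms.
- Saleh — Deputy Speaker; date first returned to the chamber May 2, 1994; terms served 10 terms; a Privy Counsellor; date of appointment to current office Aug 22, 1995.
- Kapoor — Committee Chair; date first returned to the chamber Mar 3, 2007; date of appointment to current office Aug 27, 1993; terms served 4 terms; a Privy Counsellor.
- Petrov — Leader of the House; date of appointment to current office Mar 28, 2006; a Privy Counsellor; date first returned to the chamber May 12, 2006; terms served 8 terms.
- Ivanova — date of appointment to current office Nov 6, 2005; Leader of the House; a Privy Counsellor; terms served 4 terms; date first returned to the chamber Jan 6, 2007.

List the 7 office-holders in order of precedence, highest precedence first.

By parliamentary office: Saleh and Lund (Deputy Speaker); then Petrov, Lindqvist, Ivanova and Eriksen (Leader of the House); then Kapoor (Committee Chair).
Saleh and Lund are each a Privy Counsellor, so the next rule applies.
Saleh and Lund both have terms served 10 terms, so the next rule applies.
Among Saleh and Lund, by date first returned to the chamber (earlier first): Saleh (May 2, 1994) before Lund (Feb 21, 2004).
Petrov, Lindqvist, Ivanova and Eriksen are each a Privy Counsellor, so the next rule applies.
Among Petrov, Lindqvist, Ivanova and Eriksen, by terms served (higher first) (reversed rule for this group): Petrov and Lindqvist (8 terms) before Ivanova and Eriksen (4 terms).
Among Petrov and Lindqvist, by date first returned to the chamber (earlier first): Petrov (May 12, 2006) before Lindqvist (Jan 18, 2007).
Among Ivanova and Eriksen, by date first returned to the chamber (earlier first): Ivanova (Jan 6, 2007) before Eriksen (Feb 6, 2009).
Full order: Saleh, Lund, Petrov, Lindqvist, Ivanova, Eriksen, Kapoor.

Saleh, Lund, Petrov, Lindqvist, Ivanova, Eriksen, Kapoor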